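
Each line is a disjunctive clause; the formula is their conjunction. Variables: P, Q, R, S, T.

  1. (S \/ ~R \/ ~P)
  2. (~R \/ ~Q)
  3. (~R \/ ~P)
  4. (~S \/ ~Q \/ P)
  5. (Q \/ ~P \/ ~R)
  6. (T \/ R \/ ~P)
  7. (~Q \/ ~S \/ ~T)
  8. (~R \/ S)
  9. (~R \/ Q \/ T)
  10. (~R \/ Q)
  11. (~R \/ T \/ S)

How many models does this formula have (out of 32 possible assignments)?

9

Split on R, then Q.
  R=T, Q=T: a clause becomes empty — 0.
  R=T, Q=F: a clause becomes empty — 0.
  R=F, Q=T: remaining (P,S,T) ∈ {(F,F,F); (F,F,T); (T,F,T)} — 3.
  R=F, Q=F: S free; 3 ways for (P,T) × 2^1 = 6.
Total: 0 + 0 + 3 + 6 = 9.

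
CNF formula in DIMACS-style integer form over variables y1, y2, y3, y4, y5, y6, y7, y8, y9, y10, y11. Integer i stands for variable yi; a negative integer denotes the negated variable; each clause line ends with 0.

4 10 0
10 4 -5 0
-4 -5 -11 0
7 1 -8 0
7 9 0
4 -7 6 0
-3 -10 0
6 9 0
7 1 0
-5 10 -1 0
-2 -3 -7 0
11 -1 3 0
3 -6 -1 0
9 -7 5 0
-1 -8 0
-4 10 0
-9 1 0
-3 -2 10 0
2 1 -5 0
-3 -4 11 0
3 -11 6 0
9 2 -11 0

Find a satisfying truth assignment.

y8 occurs only negated in the remaining clauses — set y8 = False.
Branch on y1: take y1 = False.
  then y7 is forced to True.
  then y9 is forced to False.
  then y6 is forced to True.
  then y5 is forced to True.
  then y2 is forced to True.
  then y3 is forced to False.
Branch on y4: take y4 = True.
  then y11 is forced to False.
  then y10 is forced to True.
Check each clause:
  1. (y4 || y10) — y10 is true.
  2. (y4 || y10 || !y5) — y10 is true.
  3. (!y11 || !y4 || !y5) — !y11 is true.
  4. (!y8 || y7 || y1) — !y8 is true.
  5. (y9 || y7) — y7 is true.
  6. (!y7 || y4 || y6) — y4 is true.
  7. (!y3 || !y10) — !y3 is true.
  8. (y6 || y9) — y6 is true.
  9. (y7 || y1) — y7 is true.
  10. (y10 || !y1 || !y5) — y10 is true.
  11. (!y3 || !y7 || !y2) — !y3 is true.
  12. (y3 || !y1 || y11) — !y1 is true.
  13. (!y6 || y3 || !y1) — !y1 is true.
  14. (y9 || y5 || !y7) — y5 is true.
  15. (!y1 || !y8) — !y8 is true.
  16. (y10 || !y4) — y10 is true.
  17. (y1 || !y9) — !y9 is true.
  18. (!y3 || y10 || !y2) — y10 is true.
  19. (!y5 || y2 || y1) — y2 is true.
  20. (!y4 || y11 || !y3) — !y3 is true.
  21. (y3 || !y11 || y6) — !y11 is true.
  22. (y2 || !y11 || y9) — y2 is true.

y1=F, y2=T, y3=F, y4=T, y5=T, y6=T, y7=T, y8=F, y9=F, y10=T, y11=F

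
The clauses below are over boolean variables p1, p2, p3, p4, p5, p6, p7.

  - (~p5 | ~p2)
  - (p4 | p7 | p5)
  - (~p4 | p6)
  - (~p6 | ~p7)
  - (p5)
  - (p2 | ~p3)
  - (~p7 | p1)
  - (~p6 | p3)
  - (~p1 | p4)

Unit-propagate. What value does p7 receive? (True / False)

(p5) stands alone — p5 = True.
In (~p5 | ~p2), ~p5 is now false; ~p2 must hold, so p2 = False.
In (p2 | ~p3), p2 is now false; ~p3 must hold, so p3 = False.
(~p6 | p3): since p3 = False, the clause reduces to (~p6). p6 = False.
(p6 | ~p4): since p6 = False, the clause reduces to (~p4). p4 = False.
(p4 | ~p1) with p4 = False leaves only ~p1, so p1 = False.
(p1 | ~p7): since p1 = False, the clause reduces to (~p7). p7 = False.

False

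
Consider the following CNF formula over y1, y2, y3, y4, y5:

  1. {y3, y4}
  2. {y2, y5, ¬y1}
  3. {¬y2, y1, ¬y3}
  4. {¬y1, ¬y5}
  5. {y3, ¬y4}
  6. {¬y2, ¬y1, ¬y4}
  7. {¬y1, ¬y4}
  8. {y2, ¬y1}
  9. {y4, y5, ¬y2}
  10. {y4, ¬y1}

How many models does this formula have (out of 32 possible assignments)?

4

Satisfying assignments:
  y1=F y2=F y3=T y4=F y5=F
  y1=F y2=F y3=T y4=F y5=T
  y1=F y2=F y3=T y4=T y5=F
  y1=F y2=F y3=T y4=T y5=T
Count: 4.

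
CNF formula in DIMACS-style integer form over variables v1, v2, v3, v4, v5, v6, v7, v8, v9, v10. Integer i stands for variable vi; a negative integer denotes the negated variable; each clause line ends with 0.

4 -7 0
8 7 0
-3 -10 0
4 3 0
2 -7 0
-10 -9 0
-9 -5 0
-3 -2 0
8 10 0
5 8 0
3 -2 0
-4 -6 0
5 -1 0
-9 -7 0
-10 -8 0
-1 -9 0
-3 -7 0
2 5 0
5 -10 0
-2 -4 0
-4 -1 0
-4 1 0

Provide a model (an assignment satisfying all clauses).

Pure literal: v9 appears only negated; assign v9 = False.
Branch on v1: take v1 = False.
  then v4 is forced to False.
  then v7 is forced to False.
  then v8 is forced to True.
  then v3 is forced to True.
  then v10 is forced to False.
  then v2 is forced to False.
  then v5 is forced to True.
v6 is now unconstrained; take v6 = True.

v1=0, v2=0, v3=1, v4=0, v5=1, v6=1, v7=0, v8=1, v9=0, v10=0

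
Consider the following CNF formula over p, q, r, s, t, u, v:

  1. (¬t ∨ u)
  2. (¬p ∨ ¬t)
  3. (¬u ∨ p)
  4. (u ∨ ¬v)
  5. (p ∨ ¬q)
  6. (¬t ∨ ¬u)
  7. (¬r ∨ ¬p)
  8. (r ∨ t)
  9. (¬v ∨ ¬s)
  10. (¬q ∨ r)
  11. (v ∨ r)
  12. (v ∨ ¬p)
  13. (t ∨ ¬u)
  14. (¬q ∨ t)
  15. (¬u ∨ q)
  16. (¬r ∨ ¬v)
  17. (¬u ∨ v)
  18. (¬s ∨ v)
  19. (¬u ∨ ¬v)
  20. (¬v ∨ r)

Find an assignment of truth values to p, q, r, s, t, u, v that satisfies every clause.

p = F, q = F, r = T, s = F, t = F, u = F, v = F

Check each clause:
  1. (u ∨ ¬t) — ¬t is true.
  2. (¬t ∨ ¬p) — ¬t is true.
  3. (¬u ∨ p) — ¬u is true.
  4. (u ∨ ¬v) — ¬v is true.
  5. (¬q ∨ p) — ¬q is true.
  6. (¬t ∨ ¬u) — ¬u is true.
  7. (¬r ∨ ¬p) — ¬p is true.
  8. (r ∨ t) — r is true.
  9. (¬s ∨ ¬v) — ¬v is true.
  10. (r ∨ ¬q) — r is true.
  11. (v ∨ r) — r is true.
  12. (v ∨ ¬p) — ¬p is true.
  13. (t ∨ ¬u) — ¬u is true.
  14. (¬q ∨ t) — ¬q is true.
  15. (¬u ∨ q) — ¬u is true.
  16. (¬r ∨ ¬v) — ¬v is true.
  17. (v ∨ ¬u) — ¬u is true.
  18. (¬s ∨ v) — ¬s is true.
  19. (¬v ∨ ¬u) — ¬v is true.
  20. (r ∨ ¬v) — ¬v is true.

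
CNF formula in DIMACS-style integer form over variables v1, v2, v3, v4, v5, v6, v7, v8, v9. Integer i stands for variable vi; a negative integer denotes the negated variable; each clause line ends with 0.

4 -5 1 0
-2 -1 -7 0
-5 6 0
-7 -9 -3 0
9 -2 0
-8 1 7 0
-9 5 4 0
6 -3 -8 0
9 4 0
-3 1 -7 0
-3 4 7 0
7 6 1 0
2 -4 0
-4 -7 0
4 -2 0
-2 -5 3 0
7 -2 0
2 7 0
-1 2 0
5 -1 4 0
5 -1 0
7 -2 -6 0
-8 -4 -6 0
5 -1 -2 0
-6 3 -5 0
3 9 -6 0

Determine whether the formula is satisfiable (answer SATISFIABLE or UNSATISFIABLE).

UNSATISFIABLE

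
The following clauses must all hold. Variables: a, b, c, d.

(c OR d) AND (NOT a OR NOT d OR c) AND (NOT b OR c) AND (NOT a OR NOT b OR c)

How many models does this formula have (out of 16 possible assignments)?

9

Split on c, then a.
  c=1, a=1: remaining (b,d) ∈ {(0,0); (0,1); (1,0); (1,1)} — 4.
  c=1, a=0: remaining (b,d) ∈ {(0,0); (0,1); (1,0); (1,1)} — 4.
  c=0, a=1: a clause becomes empty — 0.
  c=0, a=0: remaining (b,d) ∈ {(0,1)} — 1.
Total: 4 + 4 + 0 + 1 = 9.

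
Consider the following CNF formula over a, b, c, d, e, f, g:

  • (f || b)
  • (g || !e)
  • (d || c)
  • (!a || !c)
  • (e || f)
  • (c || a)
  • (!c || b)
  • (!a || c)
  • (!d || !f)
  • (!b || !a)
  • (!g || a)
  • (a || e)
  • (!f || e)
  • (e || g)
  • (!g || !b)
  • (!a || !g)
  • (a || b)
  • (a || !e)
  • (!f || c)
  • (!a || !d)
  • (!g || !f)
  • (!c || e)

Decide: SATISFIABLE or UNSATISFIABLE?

UNSATISFIABLE

a = True:
  propagation gives c=False; an empty clause results — contradiction.
a = False:
  propagation gives c=True, b=True, g=False, e=False; an empty clause results — contradiction.
Every branch closes, so no satisfying assignment exists.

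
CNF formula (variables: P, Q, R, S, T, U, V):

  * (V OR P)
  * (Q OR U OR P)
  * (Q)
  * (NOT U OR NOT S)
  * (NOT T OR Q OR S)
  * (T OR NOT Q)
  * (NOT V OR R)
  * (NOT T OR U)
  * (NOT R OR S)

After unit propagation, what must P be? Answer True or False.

Unit clause (Q) sets Q = True.
In (T OR NOT Q), NOT Q is now false; T must hold, so T = True.
(U OR NOT T): since T = True, the clause reduces to (U). U = True.
In (NOT S OR NOT U), NOT U is now false; NOT S must hold, so S = False.
(S OR NOT R): since S = False, the clause reduces to (NOT R). R = False.
(NOT V OR R) with R = False leaves only NOT V, so V = False.
From (P OR V) and V = False: P = True.

True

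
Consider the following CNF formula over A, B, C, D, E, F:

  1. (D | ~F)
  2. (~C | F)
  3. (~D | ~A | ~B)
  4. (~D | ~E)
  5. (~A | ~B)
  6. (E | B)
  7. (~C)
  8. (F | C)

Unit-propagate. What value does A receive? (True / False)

Unit clause (~C) sets C = False.
In (F | C), C is now false; F must hold, so F = True.
In (D | ~F), ~F is now false; D must hold, so D = True.
From (~D | ~E) and D = True: E = False.
In (E | B), E is now false; B must hold, so B = True.
In (~D | ~A | ~B), ~D, ~B are now false; ~A must hold, so A = False.

False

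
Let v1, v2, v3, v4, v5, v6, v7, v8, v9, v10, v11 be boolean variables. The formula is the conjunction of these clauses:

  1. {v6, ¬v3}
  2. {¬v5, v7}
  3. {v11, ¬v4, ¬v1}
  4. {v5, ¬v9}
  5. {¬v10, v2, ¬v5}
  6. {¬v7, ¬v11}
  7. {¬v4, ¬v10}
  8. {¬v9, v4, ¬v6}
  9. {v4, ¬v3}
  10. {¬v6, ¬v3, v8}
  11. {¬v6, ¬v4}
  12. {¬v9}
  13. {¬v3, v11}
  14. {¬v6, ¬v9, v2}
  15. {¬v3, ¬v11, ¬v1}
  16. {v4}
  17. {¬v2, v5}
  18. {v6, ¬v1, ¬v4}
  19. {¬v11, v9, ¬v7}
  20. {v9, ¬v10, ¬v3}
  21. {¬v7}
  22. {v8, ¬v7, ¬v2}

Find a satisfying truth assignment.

The clause (¬v9) is unit: v9 must be False.
Unit propagation: (v4) forces v4 = True.
The clause (¬v10) is unit: v10 must be False.
(¬v6) is a unit clause, so v6 = False.
Unit propagation: (¬v3) forces v3 = False.
Unit propagation: (¬v1) forces v1 = False.
The clause (¬v7) is unit: v7 must be False.
The clause (¬v5) is unit: v5 must be False.
(¬v2) is a unit clause, so v2 = False.
v8, v11 are now unconstrained; take v8 = True, v11 = True.

v1=F, v2=F, v3=F, v4=T, v5=F, v6=F, v7=F, v8=T, v9=F, v10=F, v11=T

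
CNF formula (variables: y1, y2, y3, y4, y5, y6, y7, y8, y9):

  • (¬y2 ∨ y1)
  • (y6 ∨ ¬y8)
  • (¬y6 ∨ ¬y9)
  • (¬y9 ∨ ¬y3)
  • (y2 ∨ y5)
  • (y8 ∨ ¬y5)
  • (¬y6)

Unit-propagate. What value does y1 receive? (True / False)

True

Unit clause (¬y6) sets y6 = False.
From (¬y8 ∨ y6) and y6 = False: y8 = False.
From (¬y5 ∨ y8) and y8 = False: y5 = False.
From (y2 ∨ y5) and y5 = False: y2 = True.
(¬y2 ∨ y1): since y2 = True, the clause reduces to (y1). y1 = True.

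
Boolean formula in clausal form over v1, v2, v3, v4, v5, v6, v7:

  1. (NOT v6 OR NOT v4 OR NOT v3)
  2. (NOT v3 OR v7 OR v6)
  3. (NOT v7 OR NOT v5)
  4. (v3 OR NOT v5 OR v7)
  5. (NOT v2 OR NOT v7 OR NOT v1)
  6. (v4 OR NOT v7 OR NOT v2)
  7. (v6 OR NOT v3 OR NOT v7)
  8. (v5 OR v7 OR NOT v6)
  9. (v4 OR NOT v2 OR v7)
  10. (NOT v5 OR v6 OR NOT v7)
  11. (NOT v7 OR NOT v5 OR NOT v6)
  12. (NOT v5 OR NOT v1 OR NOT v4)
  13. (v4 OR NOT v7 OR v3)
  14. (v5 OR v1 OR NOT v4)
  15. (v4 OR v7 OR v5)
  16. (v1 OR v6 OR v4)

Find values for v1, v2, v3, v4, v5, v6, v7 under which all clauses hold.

Pure literal: v2 appears only negated; assign v2 = False.
Branch on v1: take v1 = False.
Set v3 = True and propagate.
Try v4 = False.
  then v6 is forced to True.
For the remaining variables, v5 = False, v7 = True works.

v1=F  v2=F  v3=T  v4=F  v5=F  v6=T  v7=T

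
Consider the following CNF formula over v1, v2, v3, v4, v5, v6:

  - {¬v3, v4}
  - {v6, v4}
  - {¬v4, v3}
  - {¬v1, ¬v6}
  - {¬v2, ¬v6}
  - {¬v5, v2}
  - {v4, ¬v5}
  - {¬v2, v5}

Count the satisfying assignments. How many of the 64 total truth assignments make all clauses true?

6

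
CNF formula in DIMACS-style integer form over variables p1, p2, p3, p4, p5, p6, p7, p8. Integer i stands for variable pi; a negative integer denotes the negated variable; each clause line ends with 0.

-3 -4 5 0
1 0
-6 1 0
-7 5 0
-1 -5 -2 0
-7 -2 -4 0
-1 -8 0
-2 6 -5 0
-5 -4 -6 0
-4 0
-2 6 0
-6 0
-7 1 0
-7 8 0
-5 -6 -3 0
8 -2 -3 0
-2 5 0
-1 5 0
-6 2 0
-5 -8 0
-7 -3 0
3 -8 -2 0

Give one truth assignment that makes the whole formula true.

(p1) is a unit clause, so p1 = True.
Unit propagation: (!p8) forces p8 = False.
(!p4) is a unit clause, so p4 = False.
Unit propagation: (!p6) forces p6 = False.
Unit propagation: (!p2) forces p2 = False.
The clause (!p7) is unit: p7 must be False.
Unit propagation: (p5) forces p5 = True.
p3 is now unconstrained; take p3 = False.

p1=T, p2=F, p3=F, p4=F, p5=T, p6=F, p7=F, p8=F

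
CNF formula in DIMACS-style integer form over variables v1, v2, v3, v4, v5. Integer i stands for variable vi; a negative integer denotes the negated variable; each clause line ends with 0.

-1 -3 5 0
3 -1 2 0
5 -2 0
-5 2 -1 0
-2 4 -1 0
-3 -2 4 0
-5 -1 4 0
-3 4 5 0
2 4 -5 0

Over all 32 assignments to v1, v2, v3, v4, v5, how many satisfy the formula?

10

Case analysis on v2 and v5:
  v2=1, v5=1: 5 of the 8 assignments to (v1,v3,v4) work.
  v2=1, v5=0: a clause becomes empty — 0.
  v2=0, v5=1: remaining (v1,v3,v4) ∈ {(0,0,1); (0,1,1)} — 2.
  v2=0, v5=0: remaining (v1,v3,v4) ∈ {(0,0,0); (0,0,1); (0,1,1)} — 3.
Total: 5 + 0 + 2 + 3 = 10.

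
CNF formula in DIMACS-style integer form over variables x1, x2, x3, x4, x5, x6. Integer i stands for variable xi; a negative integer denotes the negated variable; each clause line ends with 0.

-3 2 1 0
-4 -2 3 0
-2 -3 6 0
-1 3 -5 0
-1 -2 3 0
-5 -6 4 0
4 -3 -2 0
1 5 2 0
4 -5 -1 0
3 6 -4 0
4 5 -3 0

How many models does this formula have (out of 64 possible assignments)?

16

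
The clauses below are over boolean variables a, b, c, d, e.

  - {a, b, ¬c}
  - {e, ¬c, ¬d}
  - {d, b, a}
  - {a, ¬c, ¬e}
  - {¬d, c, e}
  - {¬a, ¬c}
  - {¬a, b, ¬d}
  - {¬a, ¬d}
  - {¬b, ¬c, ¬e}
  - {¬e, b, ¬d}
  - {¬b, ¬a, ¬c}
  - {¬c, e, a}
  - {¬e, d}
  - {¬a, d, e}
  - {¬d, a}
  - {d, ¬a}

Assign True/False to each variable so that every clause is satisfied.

a=0, b=1, c=0, d=0, e=0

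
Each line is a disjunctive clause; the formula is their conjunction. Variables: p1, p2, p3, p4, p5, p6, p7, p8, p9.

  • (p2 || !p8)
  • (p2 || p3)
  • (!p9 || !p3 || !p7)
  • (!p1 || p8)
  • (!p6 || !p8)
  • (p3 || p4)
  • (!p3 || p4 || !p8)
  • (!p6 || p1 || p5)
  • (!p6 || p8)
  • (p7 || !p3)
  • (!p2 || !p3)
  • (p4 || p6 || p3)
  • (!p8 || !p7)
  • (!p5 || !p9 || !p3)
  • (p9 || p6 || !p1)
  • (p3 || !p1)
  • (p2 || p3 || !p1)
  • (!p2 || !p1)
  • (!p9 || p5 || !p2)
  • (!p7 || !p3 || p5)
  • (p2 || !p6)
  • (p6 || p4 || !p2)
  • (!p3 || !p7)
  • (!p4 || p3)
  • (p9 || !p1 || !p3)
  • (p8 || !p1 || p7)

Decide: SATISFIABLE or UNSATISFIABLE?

UNSATISFIABLE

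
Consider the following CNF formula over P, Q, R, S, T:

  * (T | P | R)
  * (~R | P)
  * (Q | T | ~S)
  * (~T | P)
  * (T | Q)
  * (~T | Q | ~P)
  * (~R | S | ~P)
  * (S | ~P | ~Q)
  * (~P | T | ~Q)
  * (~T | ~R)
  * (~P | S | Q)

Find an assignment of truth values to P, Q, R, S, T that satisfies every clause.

P=T, Q=T, R=F, S=T, T=T

Branch on P: take P = True.
Branch on Q: take Q = True.
  then S is forced to True.
  then T is forced to True.
  then R is forced to False.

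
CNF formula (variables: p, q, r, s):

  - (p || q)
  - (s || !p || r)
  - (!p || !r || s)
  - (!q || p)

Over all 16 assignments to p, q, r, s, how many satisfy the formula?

4

The models are:
  p=T q=F r=F s=T
  p=T q=F r=T s=T
  p=T q=T r=F s=T
  p=T q=T r=T s=T
That's 4 in total.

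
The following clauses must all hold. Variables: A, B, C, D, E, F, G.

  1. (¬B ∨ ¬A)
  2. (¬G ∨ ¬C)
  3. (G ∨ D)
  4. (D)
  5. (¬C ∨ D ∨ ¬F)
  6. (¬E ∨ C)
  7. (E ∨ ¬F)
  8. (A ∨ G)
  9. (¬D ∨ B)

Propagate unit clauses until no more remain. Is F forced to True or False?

(D) is a unit clause: D = True.
(B ∨ ¬D): since D = True, the clause reduces to (B). B = True.
In (¬B ∨ ¬A), ¬B is now false; ¬A must hold, so A = False.
From (G ∨ A) and A = False: G = True.
In (¬G ∨ ¬C), ¬G is now false; ¬C must hold, so C = False.
(C ∨ ¬E): since C = False, the clause reduces to (¬E). E = False.
From (E ∨ ¬F) and E = False: F = False.

False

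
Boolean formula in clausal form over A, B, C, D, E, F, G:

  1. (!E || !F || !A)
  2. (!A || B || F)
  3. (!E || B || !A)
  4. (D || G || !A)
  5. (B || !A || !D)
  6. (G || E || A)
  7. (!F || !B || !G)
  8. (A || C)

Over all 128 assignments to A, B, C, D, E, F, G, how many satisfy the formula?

Split on A, then B.
  A=1, B=1: C free; 7 ways for (D,E,F,G) × 2^1 = 14.
  A=1, B=0: remaining (C,D,E,F,G) ∈ {(0,0,0,1,1); (1,0,0,1,1)} — 2.
  A=0, B=1: D free; 4 ways for (C,E,F,G) × 2^1 = 8.
  A=0, B=0: D, F free; 3 ways for (C,E,G) × 2^2 = 12.
Total: 14 + 2 + 8 + 12 = 36.

36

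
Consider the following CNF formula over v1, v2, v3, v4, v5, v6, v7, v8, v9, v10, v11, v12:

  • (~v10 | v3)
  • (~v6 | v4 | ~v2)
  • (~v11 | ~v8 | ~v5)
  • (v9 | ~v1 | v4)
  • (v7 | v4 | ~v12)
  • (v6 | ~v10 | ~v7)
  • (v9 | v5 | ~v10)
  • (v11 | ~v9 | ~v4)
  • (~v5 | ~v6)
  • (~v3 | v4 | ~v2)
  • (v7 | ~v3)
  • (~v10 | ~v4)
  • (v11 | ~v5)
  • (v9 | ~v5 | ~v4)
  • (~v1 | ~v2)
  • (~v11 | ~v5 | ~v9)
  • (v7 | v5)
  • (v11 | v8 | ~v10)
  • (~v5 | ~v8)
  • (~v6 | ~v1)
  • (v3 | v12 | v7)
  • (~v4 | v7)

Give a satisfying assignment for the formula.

v1 = 0  v2 = 0  v3 = 1  v4 = 1  v5 = 0  v6 = 1  v7 = 1  v8 = 1  v9 = 0  v10 = 0  v11 = 1  v12 = 1

v1 occurs only negated in the remaining clauses — set v1 = False.
Pure literal: v2 appears only negated; assign v2 = False.
Branch on v3: take v3 = True.
  then v7 is forced to True.
For the remaining variables, v4 = True, v5 = False, v6 = True, v8 = True, v9 = False, v10 = False, v11 = True, v12 = True works.
Every clause has at least one true literal under this assignment.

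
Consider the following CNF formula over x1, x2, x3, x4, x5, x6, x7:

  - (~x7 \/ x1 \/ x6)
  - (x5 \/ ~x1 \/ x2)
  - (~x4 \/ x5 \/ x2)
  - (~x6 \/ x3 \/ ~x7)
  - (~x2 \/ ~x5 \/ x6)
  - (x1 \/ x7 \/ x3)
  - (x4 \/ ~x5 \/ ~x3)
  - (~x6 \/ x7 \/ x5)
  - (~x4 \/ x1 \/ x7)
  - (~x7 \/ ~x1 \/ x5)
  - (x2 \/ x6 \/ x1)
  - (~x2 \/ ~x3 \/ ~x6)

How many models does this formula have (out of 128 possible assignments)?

19

Split on x1, then x5.
  x1=1, x5=1: 12 of the 32 assignments to (x2,x3,x4,x6,x7) work.
  x1=1, x5=0: remaining (x2,x3,x4,x6,x7) ∈ {(1,0,0,0,0); (1,0,1,0,0); (1,1,0,0,0); (1,1,1,0,0)} — 4.
  x1=0, x5=1: remaining (x2,x3,x4,x6,x7) ∈ {(0,1,1,1,1)} — 1.
  x1=0, x5=0: remaining (x2,x3,x4,x6,x7) ∈ {(0,1,0,1,1); (1,1,0,0,0)} — 2.
Total: 12 + 4 + 1 + 2 = 19.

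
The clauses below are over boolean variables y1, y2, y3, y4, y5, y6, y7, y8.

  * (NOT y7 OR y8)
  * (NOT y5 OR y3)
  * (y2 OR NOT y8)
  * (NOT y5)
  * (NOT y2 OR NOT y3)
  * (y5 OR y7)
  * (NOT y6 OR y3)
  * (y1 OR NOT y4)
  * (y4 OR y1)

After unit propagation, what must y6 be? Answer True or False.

Unit clause (NOT y5) sets y5 = False.
From (y5 OR y7) and y5 = False: y7 = True.
(NOT y7 OR y8) with y7 = True leaves only y8, so y8 = True.
(y2 OR NOT y8): since y8 = True, the clause reduces to (y2). y2 = True.
(NOT y2 OR NOT y3): since y2 = True, the clause reduces to (NOT y3). y3 = False.
From (y3 OR NOT y6) and y3 = False: y6 = False.

False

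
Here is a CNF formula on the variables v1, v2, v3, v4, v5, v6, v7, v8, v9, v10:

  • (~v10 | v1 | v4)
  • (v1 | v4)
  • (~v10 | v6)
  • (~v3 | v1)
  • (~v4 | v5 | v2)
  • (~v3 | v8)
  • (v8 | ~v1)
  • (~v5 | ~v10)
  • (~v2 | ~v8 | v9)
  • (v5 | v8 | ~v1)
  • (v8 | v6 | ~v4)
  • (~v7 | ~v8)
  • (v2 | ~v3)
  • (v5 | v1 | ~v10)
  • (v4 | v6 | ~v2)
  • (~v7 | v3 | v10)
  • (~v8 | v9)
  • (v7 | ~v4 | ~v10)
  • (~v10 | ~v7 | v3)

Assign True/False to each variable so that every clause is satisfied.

v9 occurs only positively in the remaining clauses — set v9 = True.
Branch on v1: take v1 = True.
  then v8 is forced to True.
  then v7 is forced to False.
Set v2 = False and propagate.
  then v3 is forced to False.
Try v4 = False.
For the remaining variables, v5 = True, v6 = False, v10 = False works.

v1 = T  v2 = F  v3 = F  v4 = F  v5 = T  v6 = F  v7 = F  v8 = T  v9 = T  v10 = F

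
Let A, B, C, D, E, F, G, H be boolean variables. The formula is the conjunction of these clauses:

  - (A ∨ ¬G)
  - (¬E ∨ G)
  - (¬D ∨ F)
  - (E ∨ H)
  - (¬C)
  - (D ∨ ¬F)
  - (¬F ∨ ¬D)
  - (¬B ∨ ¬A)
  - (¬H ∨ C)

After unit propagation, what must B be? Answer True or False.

(¬C) is a unit clause: C = False.
In (¬H ∨ C), C is now false; ¬H must hold, so H = False.
In (H ∨ E), H is now false; E must hold, so E = True.
(¬E ∨ G) with E = True leaves only G, so G = True.
In (A ∨ ¬G), ¬G is now false; A must hold, so A = True.
(¬A ∨ ¬B) with A = True leaves only ¬B, so B = False.

False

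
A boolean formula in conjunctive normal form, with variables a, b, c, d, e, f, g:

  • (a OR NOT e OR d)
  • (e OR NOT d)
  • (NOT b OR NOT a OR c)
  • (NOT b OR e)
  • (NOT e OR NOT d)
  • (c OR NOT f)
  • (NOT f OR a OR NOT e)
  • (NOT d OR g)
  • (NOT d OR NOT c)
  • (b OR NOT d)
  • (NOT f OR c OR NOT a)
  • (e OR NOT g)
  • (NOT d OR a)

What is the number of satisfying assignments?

16

Split on d, then e.
  d=1, e=1: a clause becomes empty — 0.
  d=1, e=0: a clause becomes empty — 0.
  d=0, e=1: g free; 5 ways for (a,b,c,f) × 2^1 = 10.
  d=0, e=0: a free; 3 ways for (b,c,f,g) × 2^1 = 6.
Total: 0 + 0 + 10 + 6 = 16.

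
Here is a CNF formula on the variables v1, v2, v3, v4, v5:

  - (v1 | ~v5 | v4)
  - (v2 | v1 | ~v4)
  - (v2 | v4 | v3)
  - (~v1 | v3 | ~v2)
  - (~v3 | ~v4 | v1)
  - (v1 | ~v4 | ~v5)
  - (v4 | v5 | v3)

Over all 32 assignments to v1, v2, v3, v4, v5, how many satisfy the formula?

13

Split on v4, then v1.
  v4=T, v1=T: v5 free; 3 ways for (v2,v3) × 2^1 = 6.
  v4=T, v1=F: remaining (v2,v3,v5) ∈ {(T,F,F)} — 1.
  v4=F, v1=T: remaining (v2,v3,v5) ∈ {(F,T,F); (F,T,T); (T,T,F); (T,T,T)} — 4.
  v4=F, v1=F: remaining (v2,v3,v5) ∈ {(F,T,F); (T,T,F)} — 2.
Total: 6 + 1 + 4 + 2 = 13.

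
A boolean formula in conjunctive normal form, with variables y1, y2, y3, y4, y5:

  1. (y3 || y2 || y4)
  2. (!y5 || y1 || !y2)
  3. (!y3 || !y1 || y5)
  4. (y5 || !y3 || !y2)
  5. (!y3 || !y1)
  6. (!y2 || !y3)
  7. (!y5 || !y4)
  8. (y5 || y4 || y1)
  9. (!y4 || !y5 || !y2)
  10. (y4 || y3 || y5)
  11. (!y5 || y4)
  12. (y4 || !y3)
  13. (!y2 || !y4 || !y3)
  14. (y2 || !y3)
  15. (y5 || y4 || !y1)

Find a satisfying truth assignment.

y1=1  y2=1  y3=0  y4=1  y5=0

Check each clause:
  1. (y3 || y2 || y4) — y2 is true.
  2. (!y5 || !y2 || y1) — y1 is true.
  3. (!y3 || y5 || !y1) — !y3 is true.
  4. (y5 || !y2 || !y3) — !y3 is true.
  5. (!y1 || !y3) — !y3 is true.
  6. (!y3 || !y2) — !y3 is true.
  7. (!y4 || !y5) — !y5 is true.
  8. (y1 || y4 || y5) — y1 is true.
  9. (!y5 || !y2 || !y4) — !y5 is true.
  10. (y3 || y4 || y5) — y4 is true.
  11. (!y5 || y4) — !y5 is true.
  12. (y4 || !y3) — y4 is true.
  13. (!y2 || !y4 || !y3) — !y3 is true.
  14. (!y3 || y2) — y2 is true.
  15. (!y1 || y5 || y4) — y4 is true.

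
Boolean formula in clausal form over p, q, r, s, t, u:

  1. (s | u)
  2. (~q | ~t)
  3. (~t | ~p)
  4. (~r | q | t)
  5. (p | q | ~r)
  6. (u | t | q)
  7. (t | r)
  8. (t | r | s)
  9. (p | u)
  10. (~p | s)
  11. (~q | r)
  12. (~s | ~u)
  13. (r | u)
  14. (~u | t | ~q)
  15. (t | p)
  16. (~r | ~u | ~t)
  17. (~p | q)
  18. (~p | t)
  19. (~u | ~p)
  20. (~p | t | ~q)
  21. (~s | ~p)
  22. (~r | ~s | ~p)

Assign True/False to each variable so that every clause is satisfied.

Try p = False.
  then u is forced to True.
  then s is forced to False.
  then t is forced to True.
  then q is forced to False.
  then r is forced to False.

p=F, q=F, r=F, s=F, t=T, u=T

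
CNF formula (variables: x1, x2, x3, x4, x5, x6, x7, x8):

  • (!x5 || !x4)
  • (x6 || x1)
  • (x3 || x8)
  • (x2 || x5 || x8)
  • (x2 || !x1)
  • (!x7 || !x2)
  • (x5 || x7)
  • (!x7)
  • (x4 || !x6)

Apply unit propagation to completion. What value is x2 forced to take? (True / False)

(!x7) stands alone — x7 = False.
In (x7 || x5), x7 is now false; x5 must hold, so x5 = True.
In (!x5 || !x4), !x5 is now false; !x4 must hold, so x4 = False.
(!x6 || x4) with x4 = False leaves only !x6, so x6 = False.
(x1 || x6) with x6 = False leaves only x1, so x1 = True.
From (x2 || !x1) and x1 = True: x2 = True.

True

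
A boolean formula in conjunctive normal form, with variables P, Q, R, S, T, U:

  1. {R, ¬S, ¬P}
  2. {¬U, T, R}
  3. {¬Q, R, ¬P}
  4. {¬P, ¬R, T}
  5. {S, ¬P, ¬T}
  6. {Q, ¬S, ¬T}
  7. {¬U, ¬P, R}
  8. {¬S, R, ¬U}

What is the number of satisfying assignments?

26

Case analysis on R and P:
  R=1, P=1: remaining (Q,S,T,U) ∈ {(1,1,1,0); (1,1,1,1)} — 2.
  R=1, P=0: U free; 7 ways for (Q,S,T) × 2^1 = 14.
  R=0, P=1: remaining (Q,S,T,U) ∈ {(0,0,0,0)} — 1.
  R=0, P=0: 9 of the 16 assignments to (Q,S,T,U) work.
Total: 2 + 14 + 1 + 9 = 26.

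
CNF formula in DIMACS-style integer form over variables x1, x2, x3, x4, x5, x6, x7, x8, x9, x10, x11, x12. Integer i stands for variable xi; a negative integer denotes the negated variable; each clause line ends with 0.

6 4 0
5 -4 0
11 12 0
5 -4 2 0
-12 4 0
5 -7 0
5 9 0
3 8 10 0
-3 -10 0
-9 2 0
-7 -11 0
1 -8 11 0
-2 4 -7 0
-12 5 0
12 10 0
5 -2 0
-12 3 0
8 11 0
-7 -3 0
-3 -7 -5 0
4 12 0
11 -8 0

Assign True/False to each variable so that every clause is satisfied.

Pure literal: x6 appears only positively; assign x6 = True.
x7 occurs only negated in the remaining clauses — set x7 = False.
Branch on x1: take x1 = False.
Set x2 = True and propagate.
  then x5 is forced to True.
For the remaining variables, x3 = False, x4 = True, x8 = False, x9 = False, x10 = True, x11 = True, x12 = False works.
Every clause has at least one true literal under this assignment.

x1=F, x2=T, x3=F, x4=T, x5=T, x6=T, x7=F, x8=F, x9=F, x10=T, x11=T, x12=F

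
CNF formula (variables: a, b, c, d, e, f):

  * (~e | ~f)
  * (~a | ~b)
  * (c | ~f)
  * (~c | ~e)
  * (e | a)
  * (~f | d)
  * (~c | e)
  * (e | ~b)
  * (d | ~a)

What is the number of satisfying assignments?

Satisfying assignments:
  a=F b=F c=F d=F e=T f=F
  a=F b=F c=F d=T e=T f=F
  a=F b=T c=F d=F e=T f=F
  a=F b=T c=F d=T e=T f=F
  a=T b=F c=F d=T e=F f=F
  a=T b=F c=F d=T e=T f=F
Count: 6.

6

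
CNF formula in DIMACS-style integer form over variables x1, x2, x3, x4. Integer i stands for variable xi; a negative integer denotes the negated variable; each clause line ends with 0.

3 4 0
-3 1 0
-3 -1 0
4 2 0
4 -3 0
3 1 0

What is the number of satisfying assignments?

2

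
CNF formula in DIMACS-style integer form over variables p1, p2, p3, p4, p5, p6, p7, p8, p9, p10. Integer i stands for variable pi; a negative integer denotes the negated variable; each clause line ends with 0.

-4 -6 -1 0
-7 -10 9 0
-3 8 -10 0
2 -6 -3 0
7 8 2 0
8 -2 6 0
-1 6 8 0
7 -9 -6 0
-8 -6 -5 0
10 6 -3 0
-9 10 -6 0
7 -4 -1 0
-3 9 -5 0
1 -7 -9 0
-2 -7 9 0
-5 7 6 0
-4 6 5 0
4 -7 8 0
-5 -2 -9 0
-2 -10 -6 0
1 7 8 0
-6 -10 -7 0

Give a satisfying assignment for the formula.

p1 = True  p2 = False  p3 = False  p4 = False  p5 = False  p6 = True  p7 = False  p8 = True  p9 = False  p10 = True

p3 occurs only negated in the remaining clauses — set p3 = False.
Branch on p1: take p1 = True.
Try p2 = False.
Branch on p4: take p4 = False.
For the remaining variables, p5 = False, p6 = True, p7 = False, p8 = True, p9 = False, p10 = True works.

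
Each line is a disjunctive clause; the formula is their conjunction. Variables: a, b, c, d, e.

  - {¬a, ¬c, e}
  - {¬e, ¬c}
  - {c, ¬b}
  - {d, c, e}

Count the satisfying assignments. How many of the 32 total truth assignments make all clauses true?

10

Split on c, then e.
  c=1, e=1: a clause becomes empty — 0.
  c=1, e=0: remaining (a,b,d) ∈ {(0,0,0); (0,0,1); (0,1,0); (0,1,1)} — 4.
  c=0, e=1: remaining (a,b,d) ∈ {(0,0,0); (0,0,1); (1,0,0); (1,0,1)} — 4.
  c=0, e=0: remaining (a,b,d) ∈ {(0,0,1); (1,0,1)} — 2.
Total: 0 + 4 + 4 + 2 = 10.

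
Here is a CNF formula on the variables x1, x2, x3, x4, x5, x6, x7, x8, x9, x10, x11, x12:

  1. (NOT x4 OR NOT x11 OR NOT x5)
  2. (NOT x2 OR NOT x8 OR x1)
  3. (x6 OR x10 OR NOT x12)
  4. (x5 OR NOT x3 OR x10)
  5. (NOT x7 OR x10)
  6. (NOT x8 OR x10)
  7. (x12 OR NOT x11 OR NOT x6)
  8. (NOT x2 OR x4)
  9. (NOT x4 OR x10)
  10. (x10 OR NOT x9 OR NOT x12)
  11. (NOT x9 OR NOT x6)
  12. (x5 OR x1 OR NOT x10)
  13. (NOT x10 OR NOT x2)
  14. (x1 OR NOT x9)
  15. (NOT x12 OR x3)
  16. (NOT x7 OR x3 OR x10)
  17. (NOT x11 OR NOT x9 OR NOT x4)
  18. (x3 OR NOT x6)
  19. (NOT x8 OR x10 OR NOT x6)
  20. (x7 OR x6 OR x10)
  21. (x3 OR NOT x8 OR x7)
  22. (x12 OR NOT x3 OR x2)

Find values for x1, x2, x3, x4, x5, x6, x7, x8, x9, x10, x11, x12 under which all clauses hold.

x1 = T, x2 = F, x3 = T, x4 = F, x5 = F, x6 = T, x7 = T, x8 = F, x9 = F, x10 = T, x11 = F, x12 = T

Check each clause:
  1. (NOT x5 OR NOT x4 OR NOT x11) — NOT x5 is true.
  2. (NOT x8 OR x1 OR NOT x2) — NOT x8 is true.
  3. (NOT x12 OR x6 OR x10) — x10 is true.
  4. (x5 OR x10 OR NOT x3) — x10 is true.
  5. (x10 OR NOT x7) — x10 is true.
  6. (x10 OR NOT x8) — NOT x8 is true.
  7. (x12 OR NOT x11 OR NOT x6) — x12 is true.
  8. (NOT x2 OR x4) — NOT x2 is true.
  9. (x10 OR NOT x4) — x10 is true.
  10. (NOT x9 OR NOT x12 OR x10) — x10 is true.
  11. (NOT x9 OR NOT x6) — NOT x9 is true.
  12. (x1 OR NOT x10 OR x5) — x1 is true.
  13. (NOT x10 OR NOT x2) — NOT x2 is true.
  14. (x1 OR NOT x9) — x1 is true.
  15. (x3 OR NOT x12) — x3 is true.
  16. (NOT x7 OR x3 OR x10) — x10 is true.
  17. (NOT x4 OR NOT x11 OR NOT x9) — NOT x4 is true.
  18. (x3 OR NOT x6) — x3 is true.
  19. (NOT x6 OR NOT x8 OR x10) — NOT x8 is true.
  20. (x6 OR x7 OR x10) — x10 is true.
  21. (x7 OR NOT x8 OR x3) — NOT x8 is true.
  22. (x12 OR NOT x3 OR x2) — x12 is true.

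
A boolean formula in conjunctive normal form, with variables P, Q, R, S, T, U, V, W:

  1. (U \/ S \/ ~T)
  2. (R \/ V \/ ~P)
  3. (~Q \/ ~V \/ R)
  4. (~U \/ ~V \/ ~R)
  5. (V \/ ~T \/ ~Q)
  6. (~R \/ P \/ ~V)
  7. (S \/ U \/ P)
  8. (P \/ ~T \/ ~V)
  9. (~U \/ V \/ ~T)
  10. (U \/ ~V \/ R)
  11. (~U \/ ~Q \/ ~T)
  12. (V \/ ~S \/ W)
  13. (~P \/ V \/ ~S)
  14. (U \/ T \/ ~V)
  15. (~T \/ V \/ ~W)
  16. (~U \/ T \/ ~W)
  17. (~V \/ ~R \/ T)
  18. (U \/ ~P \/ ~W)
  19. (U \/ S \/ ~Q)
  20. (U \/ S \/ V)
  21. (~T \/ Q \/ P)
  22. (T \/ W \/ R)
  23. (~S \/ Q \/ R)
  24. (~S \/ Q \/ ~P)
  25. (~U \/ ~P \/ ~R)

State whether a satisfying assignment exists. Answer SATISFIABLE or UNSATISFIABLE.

Try P = False.
For the remaining variables, Q = True, R = False, S = True, T = False, U = False, V = False, W = True works.
So P=F, Q=T, R=F, S=T, T=F, U=F, V=F, W=T is a satisfying assignment.

SATISFIABLE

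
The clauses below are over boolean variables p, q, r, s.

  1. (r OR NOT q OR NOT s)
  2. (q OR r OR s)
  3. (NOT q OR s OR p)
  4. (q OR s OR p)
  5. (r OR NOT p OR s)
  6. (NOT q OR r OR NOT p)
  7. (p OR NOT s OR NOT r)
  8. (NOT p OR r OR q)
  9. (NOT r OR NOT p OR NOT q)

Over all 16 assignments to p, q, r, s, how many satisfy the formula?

3

Satisfying assignments:
  p=0 q=0 r=0 s=1
  p=1 q=0 r=1 s=0
  p=1 q=0 r=1 s=1
That's 3 in total.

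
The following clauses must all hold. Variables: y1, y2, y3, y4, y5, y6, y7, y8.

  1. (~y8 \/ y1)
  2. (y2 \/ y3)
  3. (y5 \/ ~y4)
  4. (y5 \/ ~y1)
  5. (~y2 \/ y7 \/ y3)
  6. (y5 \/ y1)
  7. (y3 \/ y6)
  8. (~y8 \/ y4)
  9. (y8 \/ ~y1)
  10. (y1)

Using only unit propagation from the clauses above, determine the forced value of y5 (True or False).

True

(y1) is a unit clause: y1 = True.
In (~y1 \/ y5), ~y1 is now false; y5 must hold, so y5 = True.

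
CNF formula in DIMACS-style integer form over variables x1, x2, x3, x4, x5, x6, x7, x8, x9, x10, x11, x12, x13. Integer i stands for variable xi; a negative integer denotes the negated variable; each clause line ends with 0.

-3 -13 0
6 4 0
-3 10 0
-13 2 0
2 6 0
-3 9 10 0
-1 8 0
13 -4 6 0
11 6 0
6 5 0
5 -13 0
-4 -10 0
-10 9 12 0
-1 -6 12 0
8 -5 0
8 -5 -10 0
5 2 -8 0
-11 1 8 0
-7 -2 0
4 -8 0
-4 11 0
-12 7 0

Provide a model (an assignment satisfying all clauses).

x1 = True, x2 = False, x3 = False, x4 = True, x5 = True, x6 = True, x7 = True, x8 = True, x9 = False, x10 = False, x11 = True, x12 = True, x13 = False

x3 occurs only negated in the remaining clauses — set x3 = False.
Try x1 = True.
  then x8 is forced to True.
  then x4 is forced to True.
  then x10 is forced to False.
  then x11 is forced to True.
Try x2 = False.
  then x13 is forced to False.
  then x6 is forced to True.
  then x12 is forced to True.
  then x5 is forced to True.
  then x7 is forced to True.
x9 is now unconstrained; take x9 = False.
Every clause has at least one true literal under this assignment.
Check each clause:
  1. (~x13 | ~x3) — ~x13 is true.
  2. (x4 | x6) — x4 is true.
  3. (x10 | ~x3) — ~x3 is true.
  4. (~x13 | x2) — ~x13 is true.
  5. (x6 | x2) — x6 is true.
  6. (x9 | ~x3 | x10) — ~x3 is true.
  7. (~x1 | x8) — x8 is true.
  8. (x13 | x6 | ~x4) — x6 is true.
  9. (x6 | x11) — x11 is true.
  10. (x5 | x6) — x5 is true.
  11. (x5 | ~x13) — ~x13 is true.
  12. (~x4 | ~x10) — ~x10 is true.
  13. (x9 | ~x10 | x12) — x12 is true.
  14. (~x6 | x12 | ~x1) — x12 is true.
  15. (x8 | ~x5) — x8 is true.
  16. (~x10 | x8 | ~x5) — x8 is true.
  17. (x5 | ~x8 | x2) — x5 is true.
  18. (x8 | ~x11 | x1) — x8 is true.
  19. (~x7 | ~x2) — ~x2 is true.
  20. (x4 | ~x8) — x4 is true.
  21. (~x4 | x11) — x11 is true.
  22. (x7 | ~x12) — x7 is true.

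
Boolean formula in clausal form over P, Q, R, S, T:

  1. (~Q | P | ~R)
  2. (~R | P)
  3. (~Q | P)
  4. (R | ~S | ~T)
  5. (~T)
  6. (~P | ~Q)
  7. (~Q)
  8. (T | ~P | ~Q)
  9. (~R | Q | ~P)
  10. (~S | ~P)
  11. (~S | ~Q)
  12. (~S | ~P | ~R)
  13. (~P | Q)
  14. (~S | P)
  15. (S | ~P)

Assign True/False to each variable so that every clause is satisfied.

P=False, Q=False, R=False, S=False, T=False

The clause (~T) is unit: T must be False.
Unit propagation: (~Q) forces Q = False.
The clause (~P) is unit: P must be False.
(~R) is a unit clause, so R = False.
(~S) is a unit clause, so S = False.
Every clause has at least one true literal under this assignment.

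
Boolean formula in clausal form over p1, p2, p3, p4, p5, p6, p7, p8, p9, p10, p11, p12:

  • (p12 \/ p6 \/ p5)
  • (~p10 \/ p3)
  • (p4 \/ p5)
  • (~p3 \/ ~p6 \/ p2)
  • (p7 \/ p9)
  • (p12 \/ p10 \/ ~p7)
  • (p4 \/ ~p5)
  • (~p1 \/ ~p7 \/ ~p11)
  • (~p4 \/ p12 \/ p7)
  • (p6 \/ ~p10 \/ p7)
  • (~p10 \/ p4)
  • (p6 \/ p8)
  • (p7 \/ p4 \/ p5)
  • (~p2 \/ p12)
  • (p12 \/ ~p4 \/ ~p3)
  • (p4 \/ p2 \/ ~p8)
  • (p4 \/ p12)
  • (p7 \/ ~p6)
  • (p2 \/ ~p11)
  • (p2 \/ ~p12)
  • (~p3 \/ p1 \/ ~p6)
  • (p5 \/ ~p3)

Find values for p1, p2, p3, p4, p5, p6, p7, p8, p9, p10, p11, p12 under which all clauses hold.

p1=F, p2=T, p3=T, p4=T, p5=T, p6=F, p7=T, p8=T, p9=F, p10=T, p11=F, p12=T

p11 occurs only negated in the remaining clauses — set p11 = False.
Branch on p1: take p1 = False.
Set p2 = True and propagate.
  then p12 is forced to True.
Try p3 = True.
  then p6 is forced to False.
  then p8 is forced to True.
  then p5 is forced to True.
  then p4 is forced to True.
The remaining clauses are satisfied by p7 = True, p9 = False, p10 = True.
Check each clause:
  1. (p5 \/ p12 \/ p6) — p12 is true.
  2. (~p10 \/ p3) — p3 is true.
  3. (p4 \/ p5) — p4 is true.
  4. (~p3 \/ p2 \/ ~p6) — ~p6 is true.
  5. (p9 \/ p7) — p7 is true.
  6. (p12 \/ ~p7 \/ p10) — p10 is true.
  7. (p4 \/ ~p5) — p4 is true.
  8. (~p7 \/ ~p11 \/ ~p1) — ~p11 is true.
  9. (~p4 \/ p12 \/ p7) — p12 is true.
  10. (p7 \/ p6 \/ ~p10) — p7 is true.
  11. (~p10 \/ p4) — p4 is true.
  12. (p8 \/ p6) — p8 is true.
  13. (p7 \/ p5 \/ p4) — p4 is true.
  14. (p12 \/ ~p2) — p12 is true.
  15. (p12 \/ ~p3 \/ ~p4) — p12 is true.
  16. (~p8 \/ p4 \/ p2) — p2 is true.
  17. (p4 \/ p12) — p4 is true.
  18. (~p6 \/ p7) — ~p6 is true.
  19. (~p11 \/ p2) — p2 is true.
  20. (p2 \/ ~p12) — p2 is true.
  21. (~p6 \/ p1 \/ ~p3) — ~p6 is true.
  22. (p5 \/ ~p3) — p5 is true.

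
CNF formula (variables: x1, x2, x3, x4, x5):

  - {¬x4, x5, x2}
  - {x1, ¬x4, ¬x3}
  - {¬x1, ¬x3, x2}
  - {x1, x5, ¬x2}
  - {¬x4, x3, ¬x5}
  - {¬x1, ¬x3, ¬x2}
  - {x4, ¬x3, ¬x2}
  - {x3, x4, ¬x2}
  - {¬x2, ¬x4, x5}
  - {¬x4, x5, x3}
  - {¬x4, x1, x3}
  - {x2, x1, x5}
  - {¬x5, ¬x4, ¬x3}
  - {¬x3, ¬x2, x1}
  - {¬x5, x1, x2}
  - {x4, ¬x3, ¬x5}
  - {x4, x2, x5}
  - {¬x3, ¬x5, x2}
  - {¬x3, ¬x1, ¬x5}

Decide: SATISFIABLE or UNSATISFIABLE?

Set x1 = True and propagate.
Branch on x2: take x2 = False.
  then x3 is forced to False.
Branch on x4: take x4 = False.
  then x5 is forced to True.
So x1=1, x2=0, x3=0, x4=0, x5=1 is a satisfying assignment.

SATISFIABLE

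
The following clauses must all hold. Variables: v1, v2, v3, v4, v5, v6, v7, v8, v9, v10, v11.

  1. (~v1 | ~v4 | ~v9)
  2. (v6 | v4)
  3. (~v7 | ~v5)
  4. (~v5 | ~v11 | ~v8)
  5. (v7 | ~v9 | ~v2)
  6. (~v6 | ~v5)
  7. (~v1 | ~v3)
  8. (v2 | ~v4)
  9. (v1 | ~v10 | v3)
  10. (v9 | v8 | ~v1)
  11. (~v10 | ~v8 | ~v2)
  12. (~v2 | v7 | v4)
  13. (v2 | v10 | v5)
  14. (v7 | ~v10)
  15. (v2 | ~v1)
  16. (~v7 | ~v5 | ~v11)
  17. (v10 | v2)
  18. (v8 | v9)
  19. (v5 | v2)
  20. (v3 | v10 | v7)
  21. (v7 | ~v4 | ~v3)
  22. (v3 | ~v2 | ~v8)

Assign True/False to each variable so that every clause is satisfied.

v1 = F  v2 = T  v3 = F  v4 = F  v5 = F  v6 = T  v7 = T  v8 = F  v9 = T  v10 = F  v11 = T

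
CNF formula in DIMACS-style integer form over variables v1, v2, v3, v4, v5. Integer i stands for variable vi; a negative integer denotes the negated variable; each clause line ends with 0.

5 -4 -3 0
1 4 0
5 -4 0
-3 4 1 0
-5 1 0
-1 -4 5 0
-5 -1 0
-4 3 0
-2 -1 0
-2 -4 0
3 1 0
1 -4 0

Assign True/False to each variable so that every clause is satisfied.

v1 = 1, v2 = 0, v3 = 0, v4 = 0, v5 = 0

v2 occurs only negated in the remaining clauses — set v2 = False.
Try v1 = True.
  then v5 is forced to False.
  then v4 is forced to False.
v3 is now unconstrained; take v3 = False.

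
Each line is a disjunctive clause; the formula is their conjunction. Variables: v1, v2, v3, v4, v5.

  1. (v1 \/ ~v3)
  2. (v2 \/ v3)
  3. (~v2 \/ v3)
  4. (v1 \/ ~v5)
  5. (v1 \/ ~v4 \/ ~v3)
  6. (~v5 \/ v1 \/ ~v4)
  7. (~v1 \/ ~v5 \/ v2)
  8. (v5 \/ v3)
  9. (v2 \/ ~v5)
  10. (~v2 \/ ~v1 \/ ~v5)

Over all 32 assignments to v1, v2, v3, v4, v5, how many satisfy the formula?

4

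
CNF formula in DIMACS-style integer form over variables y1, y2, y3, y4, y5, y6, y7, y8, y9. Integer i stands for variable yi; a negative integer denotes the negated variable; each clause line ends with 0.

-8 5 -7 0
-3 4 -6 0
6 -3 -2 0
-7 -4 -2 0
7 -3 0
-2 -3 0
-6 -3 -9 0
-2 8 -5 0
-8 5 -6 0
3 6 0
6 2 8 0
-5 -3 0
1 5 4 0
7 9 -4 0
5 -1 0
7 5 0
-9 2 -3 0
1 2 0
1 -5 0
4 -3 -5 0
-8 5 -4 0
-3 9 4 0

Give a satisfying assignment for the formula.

Try y1 = True.
  then y5 is forced to True.
  then y3 is forced to False.
  then y6 is forced to True.
Try y2 = False.
Set y4 = True and propagate.
The remaining clauses are satisfied by y7 = True, y8 = False, y9 = False.

y1 = 1, y2 = 0, y3 = 0, y4 = 1, y5 = 1, y6 = 1, y7 = 1, y8 = 0, y9 = 0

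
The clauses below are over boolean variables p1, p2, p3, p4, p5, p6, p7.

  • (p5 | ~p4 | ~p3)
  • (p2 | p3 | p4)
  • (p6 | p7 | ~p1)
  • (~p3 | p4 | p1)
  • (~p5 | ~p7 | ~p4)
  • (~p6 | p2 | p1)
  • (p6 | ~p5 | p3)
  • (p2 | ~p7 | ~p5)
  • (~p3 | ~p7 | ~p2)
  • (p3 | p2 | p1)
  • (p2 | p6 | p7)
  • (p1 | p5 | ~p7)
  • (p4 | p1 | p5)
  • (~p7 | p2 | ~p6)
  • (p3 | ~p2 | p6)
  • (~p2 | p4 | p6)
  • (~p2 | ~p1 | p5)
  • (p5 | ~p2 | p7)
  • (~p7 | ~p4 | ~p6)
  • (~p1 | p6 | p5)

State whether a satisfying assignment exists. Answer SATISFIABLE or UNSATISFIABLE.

SATISFIABLE

Set p1 = True and propagate.
The remaining clauses are satisfied by p2 = True, p3 = False, p4 = True, p5 = True, p6 = True, p7 = False.
So p1=1, p2=1, p3=0, p4=1, p5=1, p6=1, p7=0 is a satisfying assignment.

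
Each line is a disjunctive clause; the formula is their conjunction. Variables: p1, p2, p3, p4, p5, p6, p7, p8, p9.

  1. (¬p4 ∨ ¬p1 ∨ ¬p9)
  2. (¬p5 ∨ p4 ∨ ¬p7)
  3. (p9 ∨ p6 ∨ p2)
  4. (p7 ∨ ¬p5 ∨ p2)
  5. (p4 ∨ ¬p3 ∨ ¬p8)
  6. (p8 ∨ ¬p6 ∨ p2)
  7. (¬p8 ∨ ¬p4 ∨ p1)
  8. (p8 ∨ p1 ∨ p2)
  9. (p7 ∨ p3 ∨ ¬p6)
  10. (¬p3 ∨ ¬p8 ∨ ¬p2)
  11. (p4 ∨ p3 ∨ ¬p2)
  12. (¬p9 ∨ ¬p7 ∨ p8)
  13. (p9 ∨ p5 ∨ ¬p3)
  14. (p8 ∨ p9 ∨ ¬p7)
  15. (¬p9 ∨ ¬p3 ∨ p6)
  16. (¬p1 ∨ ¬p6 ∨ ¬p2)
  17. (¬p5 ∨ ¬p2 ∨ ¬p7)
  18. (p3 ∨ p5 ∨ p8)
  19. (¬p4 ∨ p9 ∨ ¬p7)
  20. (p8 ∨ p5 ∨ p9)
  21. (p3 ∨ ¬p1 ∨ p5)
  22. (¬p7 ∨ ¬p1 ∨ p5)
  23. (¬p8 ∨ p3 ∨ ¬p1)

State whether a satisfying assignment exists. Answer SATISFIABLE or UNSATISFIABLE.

SATISFIABLE

Set p1 = False and propagate.
Try p2 = True.
Branch on p3: take p3 = True.
  then p8 is forced to False.
The remaining clauses are satisfied by p4 = False, p5 = False, p6 = True, p7 = False, p9 = True.
Every clause has at least one true literal under this assignment.
So p1 = F, p2 = T, p3 = T, p4 = F, p5 = F, p6 = T, p7 = F, p8 = F, p9 = T is a satisfying assignment.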